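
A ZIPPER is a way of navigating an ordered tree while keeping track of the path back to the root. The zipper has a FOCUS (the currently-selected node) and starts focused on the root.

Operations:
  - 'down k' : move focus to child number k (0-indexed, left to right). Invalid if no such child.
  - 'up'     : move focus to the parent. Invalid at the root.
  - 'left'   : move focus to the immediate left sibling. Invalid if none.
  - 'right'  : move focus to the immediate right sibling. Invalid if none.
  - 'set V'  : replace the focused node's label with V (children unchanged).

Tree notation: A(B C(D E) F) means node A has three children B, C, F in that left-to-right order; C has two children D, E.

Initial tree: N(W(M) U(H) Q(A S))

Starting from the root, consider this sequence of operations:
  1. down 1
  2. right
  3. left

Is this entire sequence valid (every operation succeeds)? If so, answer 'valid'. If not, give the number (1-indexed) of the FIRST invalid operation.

Step 1 (down 1): focus=U path=1 depth=1 children=['H'] left=['W'] right=['Q'] parent=N
Step 2 (right): focus=Q path=2 depth=1 children=['A', 'S'] left=['W', 'U'] right=[] parent=N
Step 3 (left): focus=U path=1 depth=1 children=['H'] left=['W'] right=['Q'] parent=N

Answer: valid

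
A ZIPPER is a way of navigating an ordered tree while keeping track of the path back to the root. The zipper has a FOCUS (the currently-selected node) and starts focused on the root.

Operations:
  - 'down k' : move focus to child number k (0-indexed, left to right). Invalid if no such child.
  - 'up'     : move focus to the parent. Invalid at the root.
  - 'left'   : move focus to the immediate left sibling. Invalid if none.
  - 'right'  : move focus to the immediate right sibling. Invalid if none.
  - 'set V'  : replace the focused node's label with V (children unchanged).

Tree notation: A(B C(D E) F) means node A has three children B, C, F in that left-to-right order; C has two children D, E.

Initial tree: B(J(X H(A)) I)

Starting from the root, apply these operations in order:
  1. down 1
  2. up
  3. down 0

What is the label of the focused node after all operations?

Step 1 (down 1): focus=I path=1 depth=1 children=[] left=['J'] right=[] parent=B
Step 2 (up): focus=B path=root depth=0 children=['J', 'I'] (at root)
Step 3 (down 0): focus=J path=0 depth=1 children=['X', 'H'] left=[] right=['I'] parent=B

Answer: J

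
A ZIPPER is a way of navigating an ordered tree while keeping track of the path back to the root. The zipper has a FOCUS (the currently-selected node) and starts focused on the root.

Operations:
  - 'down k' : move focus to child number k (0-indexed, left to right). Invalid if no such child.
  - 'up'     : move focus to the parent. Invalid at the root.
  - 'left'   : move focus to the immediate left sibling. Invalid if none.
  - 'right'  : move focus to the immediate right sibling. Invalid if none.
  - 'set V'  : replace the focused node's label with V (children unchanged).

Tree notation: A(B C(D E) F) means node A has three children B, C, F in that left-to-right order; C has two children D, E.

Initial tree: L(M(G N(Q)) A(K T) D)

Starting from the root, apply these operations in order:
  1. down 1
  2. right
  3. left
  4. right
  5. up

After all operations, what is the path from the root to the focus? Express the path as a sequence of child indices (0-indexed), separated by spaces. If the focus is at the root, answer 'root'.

Step 1 (down 1): focus=A path=1 depth=1 children=['K', 'T'] left=['M'] right=['D'] parent=L
Step 2 (right): focus=D path=2 depth=1 children=[] left=['M', 'A'] right=[] parent=L
Step 3 (left): focus=A path=1 depth=1 children=['K', 'T'] left=['M'] right=['D'] parent=L
Step 4 (right): focus=D path=2 depth=1 children=[] left=['M', 'A'] right=[] parent=L
Step 5 (up): focus=L path=root depth=0 children=['M', 'A', 'D'] (at root)

Answer: root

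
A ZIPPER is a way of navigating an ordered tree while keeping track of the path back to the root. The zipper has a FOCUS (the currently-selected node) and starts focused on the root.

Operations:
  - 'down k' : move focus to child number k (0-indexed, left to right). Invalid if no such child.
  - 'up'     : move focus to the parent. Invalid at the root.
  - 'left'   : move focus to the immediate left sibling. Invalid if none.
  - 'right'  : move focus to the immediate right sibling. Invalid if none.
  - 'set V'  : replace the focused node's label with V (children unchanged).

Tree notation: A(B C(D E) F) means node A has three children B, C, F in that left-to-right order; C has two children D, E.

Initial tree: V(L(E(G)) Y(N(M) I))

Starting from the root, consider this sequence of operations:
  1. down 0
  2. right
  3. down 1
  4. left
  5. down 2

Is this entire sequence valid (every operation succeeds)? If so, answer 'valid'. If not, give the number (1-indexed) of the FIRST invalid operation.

Step 1 (down 0): focus=L path=0 depth=1 children=['E'] left=[] right=['Y'] parent=V
Step 2 (right): focus=Y path=1 depth=1 children=['N', 'I'] left=['L'] right=[] parent=V
Step 3 (down 1): focus=I path=1/1 depth=2 children=[] left=['N'] right=[] parent=Y
Step 4 (left): focus=N path=1/0 depth=2 children=['M'] left=[] right=['I'] parent=Y
Step 5 (down 2): INVALID

Answer: 5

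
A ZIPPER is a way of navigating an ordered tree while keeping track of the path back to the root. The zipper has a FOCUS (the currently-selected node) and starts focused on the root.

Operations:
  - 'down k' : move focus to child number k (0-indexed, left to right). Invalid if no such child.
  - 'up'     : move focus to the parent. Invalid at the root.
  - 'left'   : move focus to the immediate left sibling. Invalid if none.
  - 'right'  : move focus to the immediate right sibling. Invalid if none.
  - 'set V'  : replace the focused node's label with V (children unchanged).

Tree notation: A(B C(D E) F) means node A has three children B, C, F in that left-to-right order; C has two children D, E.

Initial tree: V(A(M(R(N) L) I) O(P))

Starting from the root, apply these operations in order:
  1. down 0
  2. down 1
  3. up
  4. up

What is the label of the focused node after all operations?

Step 1 (down 0): focus=A path=0 depth=1 children=['M', 'I'] left=[] right=['O'] parent=V
Step 2 (down 1): focus=I path=0/1 depth=2 children=[] left=['M'] right=[] parent=A
Step 3 (up): focus=A path=0 depth=1 children=['M', 'I'] left=[] right=['O'] parent=V
Step 4 (up): focus=V path=root depth=0 children=['A', 'O'] (at root)

Answer: V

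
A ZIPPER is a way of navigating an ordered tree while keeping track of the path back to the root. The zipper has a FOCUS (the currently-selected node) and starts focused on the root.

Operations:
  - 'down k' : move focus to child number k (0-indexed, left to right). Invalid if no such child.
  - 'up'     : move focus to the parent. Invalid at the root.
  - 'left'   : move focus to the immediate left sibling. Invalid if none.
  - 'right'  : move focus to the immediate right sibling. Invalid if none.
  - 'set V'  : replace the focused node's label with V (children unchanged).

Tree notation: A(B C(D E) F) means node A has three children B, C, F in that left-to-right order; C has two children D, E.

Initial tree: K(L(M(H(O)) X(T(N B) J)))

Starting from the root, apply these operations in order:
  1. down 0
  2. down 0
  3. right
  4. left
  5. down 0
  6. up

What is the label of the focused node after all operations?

Step 1 (down 0): focus=L path=0 depth=1 children=['M', 'X'] left=[] right=[] parent=K
Step 2 (down 0): focus=M path=0/0 depth=2 children=['H'] left=[] right=['X'] parent=L
Step 3 (right): focus=X path=0/1 depth=2 children=['T', 'J'] left=['M'] right=[] parent=L
Step 4 (left): focus=M path=0/0 depth=2 children=['H'] left=[] right=['X'] parent=L
Step 5 (down 0): focus=H path=0/0/0 depth=3 children=['O'] left=[] right=[] parent=M
Step 6 (up): focus=M path=0/0 depth=2 children=['H'] left=[] right=['X'] parent=L

Answer: M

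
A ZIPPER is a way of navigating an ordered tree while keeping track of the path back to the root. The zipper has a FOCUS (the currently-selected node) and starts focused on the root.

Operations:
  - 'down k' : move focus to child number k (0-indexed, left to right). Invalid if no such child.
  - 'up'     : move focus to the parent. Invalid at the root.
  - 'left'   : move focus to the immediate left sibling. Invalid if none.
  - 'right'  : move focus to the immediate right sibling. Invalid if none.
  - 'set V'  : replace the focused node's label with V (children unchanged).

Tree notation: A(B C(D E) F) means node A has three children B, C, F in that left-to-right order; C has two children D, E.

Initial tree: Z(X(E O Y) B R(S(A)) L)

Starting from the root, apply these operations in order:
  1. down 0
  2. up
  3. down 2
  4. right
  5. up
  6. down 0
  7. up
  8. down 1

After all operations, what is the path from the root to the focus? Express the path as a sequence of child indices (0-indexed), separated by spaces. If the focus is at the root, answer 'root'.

Answer: 1

Derivation:
Step 1 (down 0): focus=X path=0 depth=1 children=['E', 'O', 'Y'] left=[] right=['B', 'R', 'L'] parent=Z
Step 2 (up): focus=Z path=root depth=0 children=['X', 'B', 'R', 'L'] (at root)
Step 3 (down 2): focus=R path=2 depth=1 children=['S'] left=['X', 'B'] right=['L'] parent=Z
Step 4 (right): focus=L path=3 depth=1 children=[] left=['X', 'B', 'R'] right=[] parent=Z
Step 5 (up): focus=Z path=root depth=0 children=['X', 'B', 'R', 'L'] (at root)
Step 6 (down 0): focus=X path=0 depth=1 children=['E', 'O', 'Y'] left=[] right=['B', 'R', 'L'] parent=Z
Step 7 (up): focus=Z path=root depth=0 children=['X', 'B', 'R', 'L'] (at root)
Step 8 (down 1): focus=B path=1 depth=1 children=[] left=['X'] right=['R', 'L'] parent=Z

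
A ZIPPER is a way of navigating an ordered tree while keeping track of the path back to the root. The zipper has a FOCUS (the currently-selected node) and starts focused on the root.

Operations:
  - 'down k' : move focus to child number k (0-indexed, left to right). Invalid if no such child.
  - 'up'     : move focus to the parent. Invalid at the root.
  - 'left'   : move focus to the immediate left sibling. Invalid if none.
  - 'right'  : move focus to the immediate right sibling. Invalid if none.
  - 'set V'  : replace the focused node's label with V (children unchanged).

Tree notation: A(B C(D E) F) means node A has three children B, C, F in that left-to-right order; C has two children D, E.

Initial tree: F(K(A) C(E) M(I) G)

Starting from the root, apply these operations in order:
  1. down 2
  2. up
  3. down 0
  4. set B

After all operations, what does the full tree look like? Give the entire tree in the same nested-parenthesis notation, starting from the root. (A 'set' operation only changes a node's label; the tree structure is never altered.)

Step 1 (down 2): focus=M path=2 depth=1 children=['I'] left=['K', 'C'] right=['G'] parent=F
Step 2 (up): focus=F path=root depth=0 children=['K', 'C', 'M', 'G'] (at root)
Step 3 (down 0): focus=K path=0 depth=1 children=['A'] left=[] right=['C', 'M', 'G'] parent=F
Step 4 (set B): focus=B path=0 depth=1 children=['A'] left=[] right=['C', 'M', 'G'] parent=F

Answer: F(B(A) C(E) M(I) G)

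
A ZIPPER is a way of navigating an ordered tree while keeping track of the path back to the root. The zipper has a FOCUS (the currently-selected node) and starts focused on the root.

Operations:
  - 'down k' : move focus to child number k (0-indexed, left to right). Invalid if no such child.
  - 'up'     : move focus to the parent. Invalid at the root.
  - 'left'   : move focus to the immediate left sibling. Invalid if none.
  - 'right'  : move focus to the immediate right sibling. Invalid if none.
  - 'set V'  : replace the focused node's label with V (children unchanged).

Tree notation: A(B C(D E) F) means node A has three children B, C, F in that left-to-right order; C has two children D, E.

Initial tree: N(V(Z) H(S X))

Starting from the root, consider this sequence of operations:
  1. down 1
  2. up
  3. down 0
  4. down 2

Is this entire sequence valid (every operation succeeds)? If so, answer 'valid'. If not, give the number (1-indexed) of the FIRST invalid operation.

Answer: 4

Derivation:
Step 1 (down 1): focus=H path=1 depth=1 children=['S', 'X'] left=['V'] right=[] parent=N
Step 2 (up): focus=N path=root depth=0 children=['V', 'H'] (at root)
Step 3 (down 0): focus=V path=0 depth=1 children=['Z'] left=[] right=['H'] parent=N
Step 4 (down 2): INVALID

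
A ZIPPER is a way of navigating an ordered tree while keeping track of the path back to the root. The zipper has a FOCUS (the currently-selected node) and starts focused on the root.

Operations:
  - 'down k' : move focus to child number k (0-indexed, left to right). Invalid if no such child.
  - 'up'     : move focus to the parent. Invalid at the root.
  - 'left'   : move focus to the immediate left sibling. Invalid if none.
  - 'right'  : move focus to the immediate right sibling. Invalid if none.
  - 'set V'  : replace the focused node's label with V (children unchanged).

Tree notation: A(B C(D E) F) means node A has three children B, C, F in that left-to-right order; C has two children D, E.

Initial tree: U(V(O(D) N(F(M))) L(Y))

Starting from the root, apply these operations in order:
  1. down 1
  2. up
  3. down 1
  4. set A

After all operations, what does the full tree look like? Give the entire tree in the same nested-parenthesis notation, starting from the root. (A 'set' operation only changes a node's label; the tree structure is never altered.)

Step 1 (down 1): focus=L path=1 depth=1 children=['Y'] left=['V'] right=[] parent=U
Step 2 (up): focus=U path=root depth=0 children=['V', 'L'] (at root)
Step 3 (down 1): focus=L path=1 depth=1 children=['Y'] left=['V'] right=[] parent=U
Step 4 (set A): focus=A path=1 depth=1 children=['Y'] left=['V'] right=[] parent=U

Answer: U(V(O(D) N(F(M))) A(Y))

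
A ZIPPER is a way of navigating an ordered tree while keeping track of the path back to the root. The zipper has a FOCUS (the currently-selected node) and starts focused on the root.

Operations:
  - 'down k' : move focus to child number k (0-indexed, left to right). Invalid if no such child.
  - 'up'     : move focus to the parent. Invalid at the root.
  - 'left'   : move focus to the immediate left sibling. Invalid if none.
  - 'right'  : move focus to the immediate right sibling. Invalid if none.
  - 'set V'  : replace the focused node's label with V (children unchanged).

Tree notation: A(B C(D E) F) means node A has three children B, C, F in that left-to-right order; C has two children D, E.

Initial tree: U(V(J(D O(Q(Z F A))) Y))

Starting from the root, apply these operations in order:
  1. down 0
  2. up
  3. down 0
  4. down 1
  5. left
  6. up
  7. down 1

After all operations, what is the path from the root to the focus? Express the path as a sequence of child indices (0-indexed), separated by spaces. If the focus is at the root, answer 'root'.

Step 1 (down 0): focus=V path=0 depth=1 children=['J', 'Y'] left=[] right=[] parent=U
Step 2 (up): focus=U path=root depth=0 children=['V'] (at root)
Step 3 (down 0): focus=V path=0 depth=1 children=['J', 'Y'] left=[] right=[] parent=U
Step 4 (down 1): focus=Y path=0/1 depth=2 children=[] left=['J'] right=[] parent=V
Step 5 (left): focus=J path=0/0 depth=2 children=['D', 'O'] left=[] right=['Y'] parent=V
Step 6 (up): focus=V path=0 depth=1 children=['J', 'Y'] left=[] right=[] parent=U
Step 7 (down 1): focus=Y path=0/1 depth=2 children=[] left=['J'] right=[] parent=V

Answer: 0 1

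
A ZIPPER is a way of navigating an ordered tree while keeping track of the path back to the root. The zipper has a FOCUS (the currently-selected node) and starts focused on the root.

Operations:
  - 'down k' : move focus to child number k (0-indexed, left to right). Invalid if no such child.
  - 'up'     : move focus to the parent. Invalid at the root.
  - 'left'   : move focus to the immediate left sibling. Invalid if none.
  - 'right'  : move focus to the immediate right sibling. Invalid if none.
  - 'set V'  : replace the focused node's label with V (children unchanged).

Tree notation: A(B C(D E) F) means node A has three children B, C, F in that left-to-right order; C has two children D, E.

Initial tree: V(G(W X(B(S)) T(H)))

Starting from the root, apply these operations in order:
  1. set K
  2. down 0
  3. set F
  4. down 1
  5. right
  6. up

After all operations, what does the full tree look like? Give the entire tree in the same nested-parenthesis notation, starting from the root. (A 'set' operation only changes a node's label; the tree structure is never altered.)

Answer: K(F(W X(B(S)) T(H)))

Derivation:
Step 1 (set K): focus=K path=root depth=0 children=['G'] (at root)
Step 2 (down 0): focus=G path=0 depth=1 children=['W', 'X', 'T'] left=[] right=[] parent=K
Step 3 (set F): focus=F path=0 depth=1 children=['W', 'X', 'T'] left=[] right=[] parent=K
Step 4 (down 1): focus=X path=0/1 depth=2 children=['B'] left=['W'] right=['T'] parent=F
Step 5 (right): focus=T path=0/2 depth=2 children=['H'] left=['W', 'X'] right=[] parent=F
Step 6 (up): focus=F path=0 depth=1 children=['W', 'X', 'T'] left=[] right=[] parent=K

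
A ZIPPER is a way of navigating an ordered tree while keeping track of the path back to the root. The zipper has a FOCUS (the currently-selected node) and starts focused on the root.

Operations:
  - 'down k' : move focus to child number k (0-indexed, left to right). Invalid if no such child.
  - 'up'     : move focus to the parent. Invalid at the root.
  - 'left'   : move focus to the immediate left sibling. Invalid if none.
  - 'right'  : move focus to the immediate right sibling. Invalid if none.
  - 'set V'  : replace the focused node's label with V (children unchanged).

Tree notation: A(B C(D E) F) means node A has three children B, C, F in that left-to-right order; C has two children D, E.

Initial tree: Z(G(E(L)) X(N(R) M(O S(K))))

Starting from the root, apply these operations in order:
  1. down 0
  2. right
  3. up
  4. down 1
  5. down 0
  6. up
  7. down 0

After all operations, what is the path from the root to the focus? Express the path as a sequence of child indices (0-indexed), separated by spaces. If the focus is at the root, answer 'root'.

Step 1 (down 0): focus=G path=0 depth=1 children=['E'] left=[] right=['X'] parent=Z
Step 2 (right): focus=X path=1 depth=1 children=['N', 'M'] left=['G'] right=[] parent=Z
Step 3 (up): focus=Z path=root depth=0 children=['G', 'X'] (at root)
Step 4 (down 1): focus=X path=1 depth=1 children=['N', 'M'] left=['G'] right=[] parent=Z
Step 5 (down 0): focus=N path=1/0 depth=2 children=['R'] left=[] right=['M'] parent=X
Step 6 (up): focus=X path=1 depth=1 children=['N', 'M'] left=['G'] right=[] parent=Z
Step 7 (down 0): focus=N path=1/0 depth=2 children=['R'] left=[] right=['M'] parent=X

Answer: 1 0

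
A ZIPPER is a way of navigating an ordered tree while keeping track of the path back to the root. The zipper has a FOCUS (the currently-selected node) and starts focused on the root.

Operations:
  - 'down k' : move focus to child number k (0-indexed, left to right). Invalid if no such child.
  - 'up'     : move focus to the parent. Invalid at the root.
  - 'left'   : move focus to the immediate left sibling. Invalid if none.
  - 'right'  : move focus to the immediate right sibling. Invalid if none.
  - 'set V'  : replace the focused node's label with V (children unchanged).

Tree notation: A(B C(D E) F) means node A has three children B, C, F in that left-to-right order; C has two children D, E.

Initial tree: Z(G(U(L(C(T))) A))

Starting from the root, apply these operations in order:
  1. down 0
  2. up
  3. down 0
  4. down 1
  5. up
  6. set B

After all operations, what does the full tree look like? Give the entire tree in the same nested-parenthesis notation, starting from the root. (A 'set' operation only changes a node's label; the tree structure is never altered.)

Answer: Z(B(U(L(C(T))) A))

Derivation:
Step 1 (down 0): focus=G path=0 depth=1 children=['U', 'A'] left=[] right=[] parent=Z
Step 2 (up): focus=Z path=root depth=0 children=['G'] (at root)
Step 3 (down 0): focus=G path=0 depth=1 children=['U', 'A'] left=[] right=[] parent=Z
Step 4 (down 1): focus=A path=0/1 depth=2 children=[] left=['U'] right=[] parent=G
Step 5 (up): focus=G path=0 depth=1 children=['U', 'A'] left=[] right=[] parent=Z
Step 6 (set B): focus=B path=0 depth=1 children=['U', 'A'] left=[] right=[] parent=Z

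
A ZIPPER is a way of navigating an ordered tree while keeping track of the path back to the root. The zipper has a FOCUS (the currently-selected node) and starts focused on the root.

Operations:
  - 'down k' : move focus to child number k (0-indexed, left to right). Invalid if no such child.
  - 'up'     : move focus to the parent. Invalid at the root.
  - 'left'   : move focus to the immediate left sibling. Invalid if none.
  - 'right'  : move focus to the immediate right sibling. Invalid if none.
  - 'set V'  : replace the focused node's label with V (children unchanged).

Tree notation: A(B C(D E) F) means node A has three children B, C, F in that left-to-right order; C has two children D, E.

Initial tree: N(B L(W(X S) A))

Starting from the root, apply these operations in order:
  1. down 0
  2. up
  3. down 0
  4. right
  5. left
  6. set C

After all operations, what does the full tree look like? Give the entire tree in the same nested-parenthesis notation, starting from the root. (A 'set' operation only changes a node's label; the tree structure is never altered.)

Step 1 (down 0): focus=B path=0 depth=1 children=[] left=[] right=['L'] parent=N
Step 2 (up): focus=N path=root depth=0 children=['B', 'L'] (at root)
Step 3 (down 0): focus=B path=0 depth=1 children=[] left=[] right=['L'] parent=N
Step 4 (right): focus=L path=1 depth=1 children=['W', 'A'] left=['B'] right=[] parent=N
Step 5 (left): focus=B path=0 depth=1 children=[] left=[] right=['L'] parent=N
Step 6 (set C): focus=C path=0 depth=1 children=[] left=[] right=['L'] parent=N

Answer: N(C L(W(X S) A))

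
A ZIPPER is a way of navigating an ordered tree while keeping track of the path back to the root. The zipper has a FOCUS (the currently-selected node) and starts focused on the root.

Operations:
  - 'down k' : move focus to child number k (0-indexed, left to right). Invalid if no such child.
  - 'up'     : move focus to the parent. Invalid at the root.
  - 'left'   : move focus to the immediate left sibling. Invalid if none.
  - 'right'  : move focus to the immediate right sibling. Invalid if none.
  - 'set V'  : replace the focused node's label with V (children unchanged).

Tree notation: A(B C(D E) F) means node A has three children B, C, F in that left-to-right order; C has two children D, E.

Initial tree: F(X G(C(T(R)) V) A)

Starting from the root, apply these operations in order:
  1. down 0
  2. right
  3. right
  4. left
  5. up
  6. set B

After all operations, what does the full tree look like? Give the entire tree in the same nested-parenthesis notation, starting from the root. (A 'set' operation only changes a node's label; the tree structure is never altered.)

Answer: B(X G(C(T(R)) V) A)

Derivation:
Step 1 (down 0): focus=X path=0 depth=1 children=[] left=[] right=['G', 'A'] parent=F
Step 2 (right): focus=G path=1 depth=1 children=['C', 'V'] left=['X'] right=['A'] parent=F
Step 3 (right): focus=A path=2 depth=1 children=[] left=['X', 'G'] right=[] parent=F
Step 4 (left): focus=G path=1 depth=1 children=['C', 'V'] left=['X'] right=['A'] parent=F
Step 5 (up): focus=F path=root depth=0 children=['X', 'G', 'A'] (at root)
Step 6 (set B): focus=B path=root depth=0 children=['X', 'G', 'A'] (at root)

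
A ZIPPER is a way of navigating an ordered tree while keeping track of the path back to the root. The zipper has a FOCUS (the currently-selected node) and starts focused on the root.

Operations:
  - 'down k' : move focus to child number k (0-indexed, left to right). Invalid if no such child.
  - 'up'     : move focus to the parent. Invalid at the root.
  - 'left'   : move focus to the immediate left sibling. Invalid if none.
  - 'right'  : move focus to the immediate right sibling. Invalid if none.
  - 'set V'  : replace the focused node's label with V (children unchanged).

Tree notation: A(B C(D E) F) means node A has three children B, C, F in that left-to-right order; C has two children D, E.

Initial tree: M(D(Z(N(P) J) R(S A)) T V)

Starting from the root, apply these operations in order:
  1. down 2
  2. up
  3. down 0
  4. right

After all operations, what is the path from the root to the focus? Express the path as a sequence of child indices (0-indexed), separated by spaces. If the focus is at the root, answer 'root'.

Step 1 (down 2): focus=V path=2 depth=1 children=[] left=['D', 'T'] right=[] parent=M
Step 2 (up): focus=M path=root depth=0 children=['D', 'T', 'V'] (at root)
Step 3 (down 0): focus=D path=0 depth=1 children=['Z', 'R'] left=[] right=['T', 'V'] parent=M
Step 4 (right): focus=T path=1 depth=1 children=[] left=['D'] right=['V'] parent=M

Answer: 1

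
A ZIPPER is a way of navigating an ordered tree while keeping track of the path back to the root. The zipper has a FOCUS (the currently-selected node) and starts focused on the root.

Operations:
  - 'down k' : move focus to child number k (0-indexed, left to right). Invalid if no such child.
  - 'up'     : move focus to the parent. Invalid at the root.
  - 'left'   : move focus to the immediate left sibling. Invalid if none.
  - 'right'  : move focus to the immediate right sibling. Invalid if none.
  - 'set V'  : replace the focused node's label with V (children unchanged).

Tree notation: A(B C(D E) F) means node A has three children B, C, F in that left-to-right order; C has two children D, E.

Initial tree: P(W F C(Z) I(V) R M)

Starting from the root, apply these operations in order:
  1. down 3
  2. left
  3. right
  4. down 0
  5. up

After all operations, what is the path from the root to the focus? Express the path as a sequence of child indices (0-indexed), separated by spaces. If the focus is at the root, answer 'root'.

Step 1 (down 3): focus=I path=3 depth=1 children=['V'] left=['W', 'F', 'C'] right=['R', 'M'] parent=P
Step 2 (left): focus=C path=2 depth=1 children=['Z'] left=['W', 'F'] right=['I', 'R', 'M'] parent=P
Step 3 (right): focus=I path=3 depth=1 children=['V'] left=['W', 'F', 'C'] right=['R', 'M'] parent=P
Step 4 (down 0): focus=V path=3/0 depth=2 children=[] left=[] right=[] parent=I
Step 5 (up): focus=I path=3 depth=1 children=['V'] left=['W', 'F', 'C'] right=['R', 'M'] parent=P

Answer: 3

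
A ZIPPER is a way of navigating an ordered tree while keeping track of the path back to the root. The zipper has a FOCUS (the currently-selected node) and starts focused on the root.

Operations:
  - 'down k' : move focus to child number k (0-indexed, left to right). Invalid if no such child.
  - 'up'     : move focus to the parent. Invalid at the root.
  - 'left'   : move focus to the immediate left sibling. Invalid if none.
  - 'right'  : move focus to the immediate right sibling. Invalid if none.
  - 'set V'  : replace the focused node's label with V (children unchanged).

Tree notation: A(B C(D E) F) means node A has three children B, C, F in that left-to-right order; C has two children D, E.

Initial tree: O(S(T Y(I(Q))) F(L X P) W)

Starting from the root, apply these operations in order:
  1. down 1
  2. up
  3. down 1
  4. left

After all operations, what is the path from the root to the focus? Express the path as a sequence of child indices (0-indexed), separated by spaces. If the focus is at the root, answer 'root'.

Step 1 (down 1): focus=F path=1 depth=1 children=['L', 'X', 'P'] left=['S'] right=['W'] parent=O
Step 2 (up): focus=O path=root depth=0 children=['S', 'F', 'W'] (at root)
Step 3 (down 1): focus=F path=1 depth=1 children=['L', 'X', 'P'] left=['S'] right=['W'] parent=O
Step 4 (left): focus=S path=0 depth=1 children=['T', 'Y'] left=[] right=['F', 'W'] parent=O

Answer: 0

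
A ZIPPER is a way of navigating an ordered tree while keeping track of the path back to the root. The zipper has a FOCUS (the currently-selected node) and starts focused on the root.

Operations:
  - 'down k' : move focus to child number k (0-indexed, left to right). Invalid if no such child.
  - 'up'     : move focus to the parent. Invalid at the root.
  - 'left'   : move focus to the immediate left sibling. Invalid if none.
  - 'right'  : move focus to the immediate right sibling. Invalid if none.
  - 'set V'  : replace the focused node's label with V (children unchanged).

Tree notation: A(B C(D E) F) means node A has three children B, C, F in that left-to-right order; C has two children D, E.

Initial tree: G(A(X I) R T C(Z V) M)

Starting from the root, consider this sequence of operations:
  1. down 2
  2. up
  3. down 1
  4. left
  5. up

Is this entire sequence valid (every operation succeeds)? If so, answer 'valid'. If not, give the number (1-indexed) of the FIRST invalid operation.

Step 1 (down 2): focus=T path=2 depth=1 children=[] left=['A', 'R'] right=['C', 'M'] parent=G
Step 2 (up): focus=G path=root depth=0 children=['A', 'R', 'T', 'C', 'M'] (at root)
Step 3 (down 1): focus=R path=1 depth=1 children=[] left=['A'] right=['T', 'C', 'M'] parent=G
Step 4 (left): focus=A path=0 depth=1 children=['X', 'I'] left=[] right=['R', 'T', 'C', 'M'] parent=G
Step 5 (up): focus=G path=root depth=0 children=['A', 'R', 'T', 'C', 'M'] (at root)

Answer: valid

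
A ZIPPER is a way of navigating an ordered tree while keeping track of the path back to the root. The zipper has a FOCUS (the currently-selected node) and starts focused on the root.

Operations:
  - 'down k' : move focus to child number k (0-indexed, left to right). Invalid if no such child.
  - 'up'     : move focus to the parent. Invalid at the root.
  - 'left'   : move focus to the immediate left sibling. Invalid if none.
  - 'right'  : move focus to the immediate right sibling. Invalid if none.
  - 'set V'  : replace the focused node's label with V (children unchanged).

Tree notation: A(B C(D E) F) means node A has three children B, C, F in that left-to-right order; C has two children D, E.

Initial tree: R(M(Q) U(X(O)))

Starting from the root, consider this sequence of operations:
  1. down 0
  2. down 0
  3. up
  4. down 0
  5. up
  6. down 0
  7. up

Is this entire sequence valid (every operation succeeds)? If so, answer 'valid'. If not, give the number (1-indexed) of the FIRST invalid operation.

Step 1 (down 0): focus=M path=0 depth=1 children=['Q'] left=[] right=['U'] parent=R
Step 2 (down 0): focus=Q path=0/0 depth=2 children=[] left=[] right=[] parent=M
Step 3 (up): focus=M path=0 depth=1 children=['Q'] left=[] right=['U'] parent=R
Step 4 (down 0): focus=Q path=0/0 depth=2 children=[] left=[] right=[] parent=M
Step 5 (up): focus=M path=0 depth=1 children=['Q'] left=[] right=['U'] parent=R
Step 6 (down 0): focus=Q path=0/0 depth=2 children=[] left=[] right=[] parent=M
Step 7 (up): focus=M path=0 depth=1 children=['Q'] left=[] right=['U'] parent=R

Answer: valid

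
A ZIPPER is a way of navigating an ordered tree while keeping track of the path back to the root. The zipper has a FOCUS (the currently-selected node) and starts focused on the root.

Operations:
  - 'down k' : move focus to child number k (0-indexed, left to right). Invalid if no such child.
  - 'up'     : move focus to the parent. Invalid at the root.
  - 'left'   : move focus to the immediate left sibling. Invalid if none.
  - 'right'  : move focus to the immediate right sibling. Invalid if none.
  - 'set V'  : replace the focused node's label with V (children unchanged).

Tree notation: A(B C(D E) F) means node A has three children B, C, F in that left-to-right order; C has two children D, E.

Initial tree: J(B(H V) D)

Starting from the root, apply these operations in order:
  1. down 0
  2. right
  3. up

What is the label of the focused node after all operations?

Answer: J

Derivation:
Step 1 (down 0): focus=B path=0 depth=1 children=['H', 'V'] left=[] right=['D'] parent=J
Step 2 (right): focus=D path=1 depth=1 children=[] left=['B'] right=[] parent=J
Step 3 (up): focus=J path=root depth=0 children=['B', 'D'] (at root)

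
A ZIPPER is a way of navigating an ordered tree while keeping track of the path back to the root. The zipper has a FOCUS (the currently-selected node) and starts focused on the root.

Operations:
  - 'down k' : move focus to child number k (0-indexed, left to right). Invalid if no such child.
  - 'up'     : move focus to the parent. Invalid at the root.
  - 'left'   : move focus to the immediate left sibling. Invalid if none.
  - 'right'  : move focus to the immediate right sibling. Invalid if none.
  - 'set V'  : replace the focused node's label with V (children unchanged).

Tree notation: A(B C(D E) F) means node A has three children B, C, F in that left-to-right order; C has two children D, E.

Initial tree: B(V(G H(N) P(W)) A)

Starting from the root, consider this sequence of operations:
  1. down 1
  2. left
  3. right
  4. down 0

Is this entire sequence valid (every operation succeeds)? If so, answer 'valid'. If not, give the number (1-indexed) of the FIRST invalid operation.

Answer: 4

Derivation:
Step 1 (down 1): focus=A path=1 depth=1 children=[] left=['V'] right=[] parent=B
Step 2 (left): focus=V path=0 depth=1 children=['G', 'H', 'P'] left=[] right=['A'] parent=B
Step 3 (right): focus=A path=1 depth=1 children=[] left=['V'] right=[] parent=B
Step 4 (down 0): INVALID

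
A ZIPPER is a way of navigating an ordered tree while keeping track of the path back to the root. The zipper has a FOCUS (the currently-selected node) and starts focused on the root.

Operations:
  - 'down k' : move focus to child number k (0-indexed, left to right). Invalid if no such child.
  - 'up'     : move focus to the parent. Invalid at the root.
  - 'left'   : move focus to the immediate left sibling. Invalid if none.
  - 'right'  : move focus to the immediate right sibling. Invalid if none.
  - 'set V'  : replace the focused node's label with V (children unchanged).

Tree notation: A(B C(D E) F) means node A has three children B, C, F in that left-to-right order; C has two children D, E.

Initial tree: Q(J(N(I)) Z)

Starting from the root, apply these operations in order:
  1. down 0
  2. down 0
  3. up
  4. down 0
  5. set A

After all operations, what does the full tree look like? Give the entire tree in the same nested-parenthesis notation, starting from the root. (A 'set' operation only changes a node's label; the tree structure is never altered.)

Answer: Q(J(A(I)) Z)

Derivation:
Step 1 (down 0): focus=J path=0 depth=1 children=['N'] left=[] right=['Z'] parent=Q
Step 2 (down 0): focus=N path=0/0 depth=2 children=['I'] left=[] right=[] parent=J
Step 3 (up): focus=J path=0 depth=1 children=['N'] left=[] right=['Z'] parent=Q
Step 4 (down 0): focus=N path=0/0 depth=2 children=['I'] left=[] right=[] parent=J
Step 5 (set A): focus=A path=0/0 depth=2 children=['I'] left=[] right=[] parent=J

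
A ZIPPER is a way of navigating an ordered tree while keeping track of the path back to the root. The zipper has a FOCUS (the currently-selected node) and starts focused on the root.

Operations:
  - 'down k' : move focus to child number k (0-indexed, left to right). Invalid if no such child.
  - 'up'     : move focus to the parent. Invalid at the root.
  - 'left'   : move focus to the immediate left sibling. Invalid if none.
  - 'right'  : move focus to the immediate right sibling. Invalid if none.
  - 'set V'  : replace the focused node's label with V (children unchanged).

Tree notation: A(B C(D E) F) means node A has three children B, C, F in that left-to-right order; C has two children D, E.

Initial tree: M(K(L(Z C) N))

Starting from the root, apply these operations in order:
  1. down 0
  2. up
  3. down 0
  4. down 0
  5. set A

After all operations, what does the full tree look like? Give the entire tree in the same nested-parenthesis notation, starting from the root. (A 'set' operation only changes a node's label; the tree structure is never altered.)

Answer: M(K(A(Z C) N))

Derivation:
Step 1 (down 0): focus=K path=0 depth=1 children=['L', 'N'] left=[] right=[] parent=M
Step 2 (up): focus=M path=root depth=0 children=['K'] (at root)
Step 3 (down 0): focus=K path=0 depth=1 children=['L', 'N'] left=[] right=[] parent=M
Step 4 (down 0): focus=L path=0/0 depth=2 children=['Z', 'C'] left=[] right=['N'] parent=K
Step 5 (set A): focus=A path=0/0 depth=2 children=['Z', 'C'] left=[] right=['N'] parent=K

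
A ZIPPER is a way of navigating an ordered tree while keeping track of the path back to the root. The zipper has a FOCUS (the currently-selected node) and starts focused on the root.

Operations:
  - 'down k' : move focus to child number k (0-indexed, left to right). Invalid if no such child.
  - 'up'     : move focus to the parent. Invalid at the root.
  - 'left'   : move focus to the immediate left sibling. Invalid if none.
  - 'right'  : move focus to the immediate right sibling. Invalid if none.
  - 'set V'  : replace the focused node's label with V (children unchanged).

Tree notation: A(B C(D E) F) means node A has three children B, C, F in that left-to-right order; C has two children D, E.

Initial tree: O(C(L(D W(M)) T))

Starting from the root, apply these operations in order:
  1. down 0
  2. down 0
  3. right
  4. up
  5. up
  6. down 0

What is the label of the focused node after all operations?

Step 1 (down 0): focus=C path=0 depth=1 children=['L', 'T'] left=[] right=[] parent=O
Step 2 (down 0): focus=L path=0/0 depth=2 children=['D', 'W'] left=[] right=['T'] parent=C
Step 3 (right): focus=T path=0/1 depth=2 children=[] left=['L'] right=[] parent=C
Step 4 (up): focus=C path=0 depth=1 children=['L', 'T'] left=[] right=[] parent=O
Step 5 (up): focus=O path=root depth=0 children=['C'] (at root)
Step 6 (down 0): focus=C path=0 depth=1 children=['L', 'T'] left=[] right=[] parent=O

Answer: C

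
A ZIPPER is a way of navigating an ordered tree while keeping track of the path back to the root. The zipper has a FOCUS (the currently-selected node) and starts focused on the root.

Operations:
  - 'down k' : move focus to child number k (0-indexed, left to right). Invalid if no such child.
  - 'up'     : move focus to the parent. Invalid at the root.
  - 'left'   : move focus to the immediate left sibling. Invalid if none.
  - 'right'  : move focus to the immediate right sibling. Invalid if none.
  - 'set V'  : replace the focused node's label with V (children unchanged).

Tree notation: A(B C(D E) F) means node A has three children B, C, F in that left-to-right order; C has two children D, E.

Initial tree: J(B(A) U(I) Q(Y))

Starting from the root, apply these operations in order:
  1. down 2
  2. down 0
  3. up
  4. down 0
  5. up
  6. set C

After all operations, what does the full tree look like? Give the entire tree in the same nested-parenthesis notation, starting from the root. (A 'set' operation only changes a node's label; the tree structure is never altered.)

Answer: J(B(A) U(I) C(Y))

Derivation:
Step 1 (down 2): focus=Q path=2 depth=1 children=['Y'] left=['B', 'U'] right=[] parent=J
Step 2 (down 0): focus=Y path=2/0 depth=2 children=[] left=[] right=[] parent=Q
Step 3 (up): focus=Q path=2 depth=1 children=['Y'] left=['B', 'U'] right=[] parent=J
Step 4 (down 0): focus=Y path=2/0 depth=2 children=[] left=[] right=[] parent=Q
Step 5 (up): focus=Q path=2 depth=1 children=['Y'] left=['B', 'U'] right=[] parent=J
Step 6 (set C): focus=C path=2 depth=1 children=['Y'] left=['B', 'U'] right=[] parent=J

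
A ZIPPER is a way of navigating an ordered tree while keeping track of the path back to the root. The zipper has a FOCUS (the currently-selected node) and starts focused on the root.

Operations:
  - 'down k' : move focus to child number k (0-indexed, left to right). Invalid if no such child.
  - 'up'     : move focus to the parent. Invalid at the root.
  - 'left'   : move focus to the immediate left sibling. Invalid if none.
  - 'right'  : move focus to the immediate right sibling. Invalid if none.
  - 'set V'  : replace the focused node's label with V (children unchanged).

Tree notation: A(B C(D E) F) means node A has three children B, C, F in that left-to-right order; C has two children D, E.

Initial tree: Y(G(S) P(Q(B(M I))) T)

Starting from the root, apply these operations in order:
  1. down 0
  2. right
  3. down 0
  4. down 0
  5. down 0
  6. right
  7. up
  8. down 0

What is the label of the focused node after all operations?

Answer: M

Derivation:
Step 1 (down 0): focus=G path=0 depth=1 children=['S'] left=[] right=['P', 'T'] parent=Y
Step 2 (right): focus=P path=1 depth=1 children=['Q'] left=['G'] right=['T'] parent=Y
Step 3 (down 0): focus=Q path=1/0 depth=2 children=['B'] left=[] right=[] parent=P
Step 4 (down 0): focus=B path=1/0/0 depth=3 children=['M', 'I'] left=[] right=[] parent=Q
Step 5 (down 0): focus=M path=1/0/0/0 depth=4 children=[] left=[] right=['I'] parent=B
Step 6 (right): focus=I path=1/0/0/1 depth=4 children=[] left=['M'] right=[] parent=B
Step 7 (up): focus=B path=1/0/0 depth=3 children=['M', 'I'] left=[] right=[] parent=Q
Step 8 (down 0): focus=M path=1/0/0/0 depth=4 children=[] left=[] right=['I'] parent=B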